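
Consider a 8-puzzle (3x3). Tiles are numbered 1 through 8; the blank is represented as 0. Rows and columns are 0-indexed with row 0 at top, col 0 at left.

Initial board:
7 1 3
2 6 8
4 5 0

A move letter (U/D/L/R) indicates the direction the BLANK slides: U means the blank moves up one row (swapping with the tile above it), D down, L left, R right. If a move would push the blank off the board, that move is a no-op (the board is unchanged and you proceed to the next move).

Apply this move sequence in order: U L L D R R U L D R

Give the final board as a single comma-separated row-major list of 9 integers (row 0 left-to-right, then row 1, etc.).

After move 1 (U):
7 1 3
2 6 0
4 5 8

After move 2 (L):
7 1 3
2 0 6
4 5 8

After move 3 (L):
7 1 3
0 2 6
4 5 8

After move 4 (D):
7 1 3
4 2 6
0 5 8

After move 5 (R):
7 1 3
4 2 6
5 0 8

After move 6 (R):
7 1 3
4 2 6
5 8 0

After move 7 (U):
7 1 3
4 2 0
5 8 6

After move 8 (L):
7 1 3
4 0 2
5 8 6

After move 9 (D):
7 1 3
4 8 2
5 0 6

After move 10 (R):
7 1 3
4 8 2
5 6 0

Answer: 7, 1, 3, 4, 8, 2, 5, 6, 0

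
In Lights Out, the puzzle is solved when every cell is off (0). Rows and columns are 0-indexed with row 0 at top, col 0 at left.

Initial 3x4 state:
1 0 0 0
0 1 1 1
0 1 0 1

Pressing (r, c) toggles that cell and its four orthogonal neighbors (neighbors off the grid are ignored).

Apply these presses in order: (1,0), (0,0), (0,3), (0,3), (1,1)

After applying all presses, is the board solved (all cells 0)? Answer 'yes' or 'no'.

After press 1 at (1,0):
0 0 0 0
1 0 1 1
1 1 0 1

After press 2 at (0,0):
1 1 0 0
0 0 1 1
1 1 0 1

After press 3 at (0,3):
1 1 1 1
0 0 1 0
1 1 0 1

After press 4 at (0,3):
1 1 0 0
0 0 1 1
1 1 0 1

After press 5 at (1,1):
1 0 0 0
1 1 0 1
1 0 0 1

Lights still on: 6

Answer: no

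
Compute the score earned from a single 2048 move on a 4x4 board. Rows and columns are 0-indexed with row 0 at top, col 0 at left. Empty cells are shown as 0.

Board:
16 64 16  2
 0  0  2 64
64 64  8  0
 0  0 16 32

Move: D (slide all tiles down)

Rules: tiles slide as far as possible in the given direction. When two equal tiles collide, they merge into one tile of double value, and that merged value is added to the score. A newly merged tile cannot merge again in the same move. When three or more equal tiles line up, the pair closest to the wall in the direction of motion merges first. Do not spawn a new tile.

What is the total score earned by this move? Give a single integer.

Answer: 128

Derivation:
Slide down:
col 0: [16, 0, 64, 0] -> [0, 0, 16, 64]  score +0 (running 0)
col 1: [64, 0, 64, 0] -> [0, 0, 0, 128]  score +128 (running 128)
col 2: [16, 2, 8, 16] -> [16, 2, 8, 16]  score +0 (running 128)
col 3: [2, 64, 0, 32] -> [0, 2, 64, 32]  score +0 (running 128)
Board after move:
  0   0  16   0
  0   0   2   2
 16   0   8  64
 64 128  16  32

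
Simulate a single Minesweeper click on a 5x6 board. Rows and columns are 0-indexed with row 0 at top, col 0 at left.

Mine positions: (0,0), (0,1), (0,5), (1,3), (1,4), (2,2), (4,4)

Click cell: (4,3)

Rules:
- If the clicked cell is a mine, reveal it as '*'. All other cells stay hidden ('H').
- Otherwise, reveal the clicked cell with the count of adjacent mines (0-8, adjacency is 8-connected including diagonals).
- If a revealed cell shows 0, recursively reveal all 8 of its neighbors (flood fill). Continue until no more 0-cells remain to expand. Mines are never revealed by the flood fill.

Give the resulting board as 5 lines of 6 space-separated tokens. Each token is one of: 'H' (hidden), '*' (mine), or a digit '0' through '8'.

H H H H H H
H H H H H H
H H H H H H
H H H H H H
H H H 1 H H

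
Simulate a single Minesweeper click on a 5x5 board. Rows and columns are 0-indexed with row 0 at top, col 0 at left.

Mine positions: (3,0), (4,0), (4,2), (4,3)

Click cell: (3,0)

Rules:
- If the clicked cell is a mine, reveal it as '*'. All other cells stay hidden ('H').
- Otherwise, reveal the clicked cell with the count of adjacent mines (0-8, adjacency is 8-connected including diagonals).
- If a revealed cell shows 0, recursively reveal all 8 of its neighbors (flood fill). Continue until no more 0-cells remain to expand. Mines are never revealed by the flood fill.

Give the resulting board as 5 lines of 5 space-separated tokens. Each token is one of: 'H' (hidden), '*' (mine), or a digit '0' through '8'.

H H H H H
H H H H H
H H H H H
* H H H H
H H H H H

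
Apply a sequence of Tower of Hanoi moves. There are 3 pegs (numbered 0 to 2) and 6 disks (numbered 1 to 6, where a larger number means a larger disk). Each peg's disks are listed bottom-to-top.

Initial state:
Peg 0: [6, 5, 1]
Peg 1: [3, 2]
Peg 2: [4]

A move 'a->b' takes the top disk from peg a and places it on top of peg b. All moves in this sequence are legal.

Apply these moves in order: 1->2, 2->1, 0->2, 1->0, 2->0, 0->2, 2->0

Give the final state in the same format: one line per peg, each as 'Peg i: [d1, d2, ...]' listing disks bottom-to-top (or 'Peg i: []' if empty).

After move 1 (1->2):
Peg 0: [6, 5, 1]
Peg 1: [3]
Peg 2: [4, 2]

After move 2 (2->1):
Peg 0: [6, 5, 1]
Peg 1: [3, 2]
Peg 2: [4]

After move 3 (0->2):
Peg 0: [6, 5]
Peg 1: [3, 2]
Peg 2: [4, 1]

After move 4 (1->0):
Peg 0: [6, 5, 2]
Peg 1: [3]
Peg 2: [4, 1]

After move 5 (2->0):
Peg 0: [6, 5, 2, 1]
Peg 1: [3]
Peg 2: [4]

After move 6 (0->2):
Peg 0: [6, 5, 2]
Peg 1: [3]
Peg 2: [4, 1]

After move 7 (2->0):
Peg 0: [6, 5, 2, 1]
Peg 1: [3]
Peg 2: [4]

Answer: Peg 0: [6, 5, 2, 1]
Peg 1: [3]
Peg 2: [4]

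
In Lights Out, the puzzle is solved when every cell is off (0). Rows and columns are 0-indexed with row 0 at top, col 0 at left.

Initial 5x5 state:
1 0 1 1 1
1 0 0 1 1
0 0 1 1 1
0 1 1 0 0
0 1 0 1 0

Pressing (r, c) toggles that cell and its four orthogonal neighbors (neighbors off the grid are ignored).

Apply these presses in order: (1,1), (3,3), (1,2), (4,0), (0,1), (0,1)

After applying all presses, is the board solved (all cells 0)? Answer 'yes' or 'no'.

Answer: no

Derivation:
After press 1 at (1,1):
1 1 1 1 1
0 1 1 1 1
0 1 1 1 1
0 1 1 0 0
0 1 0 1 0

After press 2 at (3,3):
1 1 1 1 1
0 1 1 1 1
0 1 1 0 1
0 1 0 1 1
0 1 0 0 0

After press 3 at (1,2):
1 1 0 1 1
0 0 0 0 1
0 1 0 0 1
0 1 0 1 1
0 1 0 0 0

After press 4 at (4,0):
1 1 0 1 1
0 0 0 0 1
0 1 0 0 1
1 1 0 1 1
1 0 0 0 0

After press 5 at (0,1):
0 0 1 1 1
0 1 0 0 1
0 1 0 0 1
1 1 0 1 1
1 0 0 0 0

After press 6 at (0,1):
1 1 0 1 1
0 0 0 0 1
0 1 0 0 1
1 1 0 1 1
1 0 0 0 0

Lights still on: 12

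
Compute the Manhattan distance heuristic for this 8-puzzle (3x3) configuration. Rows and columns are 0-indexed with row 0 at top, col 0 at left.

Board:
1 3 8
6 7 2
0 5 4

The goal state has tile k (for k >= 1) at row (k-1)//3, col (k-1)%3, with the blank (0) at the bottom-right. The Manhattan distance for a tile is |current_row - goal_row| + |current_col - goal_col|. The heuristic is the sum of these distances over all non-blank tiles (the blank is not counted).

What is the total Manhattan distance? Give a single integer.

Answer: 14

Derivation:
Tile 1: at (0,0), goal (0,0), distance |0-0|+|0-0| = 0
Tile 3: at (0,1), goal (0,2), distance |0-0|+|1-2| = 1
Tile 8: at (0,2), goal (2,1), distance |0-2|+|2-1| = 3
Tile 6: at (1,0), goal (1,2), distance |1-1|+|0-2| = 2
Tile 7: at (1,1), goal (2,0), distance |1-2|+|1-0| = 2
Tile 2: at (1,2), goal (0,1), distance |1-0|+|2-1| = 2
Tile 5: at (2,1), goal (1,1), distance |2-1|+|1-1| = 1
Tile 4: at (2,2), goal (1,0), distance |2-1|+|2-0| = 3
Sum: 0 + 1 + 3 + 2 + 2 + 2 + 1 + 3 = 14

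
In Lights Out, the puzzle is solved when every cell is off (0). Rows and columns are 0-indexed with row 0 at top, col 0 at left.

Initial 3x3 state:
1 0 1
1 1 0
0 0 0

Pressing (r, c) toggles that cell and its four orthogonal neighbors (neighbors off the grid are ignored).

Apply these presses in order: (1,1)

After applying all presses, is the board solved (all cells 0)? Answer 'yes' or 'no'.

Answer: no

Derivation:
After press 1 at (1,1):
1 1 1
0 0 1
0 1 0

Lights still on: 5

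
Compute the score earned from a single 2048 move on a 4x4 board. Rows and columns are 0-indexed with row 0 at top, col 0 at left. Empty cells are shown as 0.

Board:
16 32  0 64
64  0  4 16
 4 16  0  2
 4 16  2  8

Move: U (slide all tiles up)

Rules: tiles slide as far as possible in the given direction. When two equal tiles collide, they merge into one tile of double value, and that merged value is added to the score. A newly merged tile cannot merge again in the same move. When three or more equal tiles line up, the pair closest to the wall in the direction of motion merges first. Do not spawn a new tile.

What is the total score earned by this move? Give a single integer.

Answer: 40

Derivation:
Slide up:
col 0: [16, 64, 4, 4] -> [16, 64, 8, 0]  score +8 (running 8)
col 1: [32, 0, 16, 16] -> [32, 32, 0, 0]  score +32 (running 40)
col 2: [0, 4, 0, 2] -> [4, 2, 0, 0]  score +0 (running 40)
col 3: [64, 16, 2, 8] -> [64, 16, 2, 8]  score +0 (running 40)
Board after move:
16 32  4 64
64 32  2 16
 8  0  0  2
 0  0  0  8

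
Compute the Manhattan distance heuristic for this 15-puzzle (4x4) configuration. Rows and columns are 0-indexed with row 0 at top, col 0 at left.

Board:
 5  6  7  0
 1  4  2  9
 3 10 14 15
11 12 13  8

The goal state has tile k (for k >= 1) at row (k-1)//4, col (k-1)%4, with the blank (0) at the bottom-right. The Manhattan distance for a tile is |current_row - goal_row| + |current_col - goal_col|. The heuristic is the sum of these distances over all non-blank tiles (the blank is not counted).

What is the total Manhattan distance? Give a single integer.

Answer: 31

Derivation:
Tile 5: at (0,0), goal (1,0), distance |0-1|+|0-0| = 1
Tile 6: at (0,1), goal (1,1), distance |0-1|+|1-1| = 1
Tile 7: at (0,2), goal (1,2), distance |0-1|+|2-2| = 1
Tile 1: at (1,0), goal (0,0), distance |1-0|+|0-0| = 1
Tile 4: at (1,1), goal (0,3), distance |1-0|+|1-3| = 3
Tile 2: at (1,2), goal (0,1), distance |1-0|+|2-1| = 2
Tile 9: at (1,3), goal (2,0), distance |1-2|+|3-0| = 4
Tile 3: at (2,0), goal (0,2), distance |2-0|+|0-2| = 4
Tile 10: at (2,1), goal (2,1), distance |2-2|+|1-1| = 0
Tile 14: at (2,2), goal (3,1), distance |2-3|+|2-1| = 2
Tile 15: at (2,3), goal (3,2), distance |2-3|+|3-2| = 2
Tile 11: at (3,0), goal (2,2), distance |3-2|+|0-2| = 3
Tile 12: at (3,1), goal (2,3), distance |3-2|+|1-3| = 3
Tile 13: at (3,2), goal (3,0), distance |3-3|+|2-0| = 2
Tile 8: at (3,3), goal (1,3), distance |3-1|+|3-3| = 2
Sum: 1 + 1 + 1 + 1 + 3 + 2 + 4 + 4 + 0 + 2 + 2 + 3 + 3 + 2 + 2 = 31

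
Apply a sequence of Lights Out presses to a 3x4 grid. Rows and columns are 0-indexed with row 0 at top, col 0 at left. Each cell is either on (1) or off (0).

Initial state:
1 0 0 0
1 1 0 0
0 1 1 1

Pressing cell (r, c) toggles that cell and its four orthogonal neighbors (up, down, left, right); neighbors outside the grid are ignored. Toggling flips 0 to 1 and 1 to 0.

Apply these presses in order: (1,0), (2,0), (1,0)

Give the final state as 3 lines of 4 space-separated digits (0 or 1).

After press 1 at (1,0):
0 0 0 0
0 0 0 0
1 1 1 1

After press 2 at (2,0):
0 0 0 0
1 0 0 0
0 0 1 1

After press 3 at (1,0):
1 0 0 0
0 1 0 0
1 0 1 1

Answer: 1 0 0 0
0 1 0 0
1 0 1 1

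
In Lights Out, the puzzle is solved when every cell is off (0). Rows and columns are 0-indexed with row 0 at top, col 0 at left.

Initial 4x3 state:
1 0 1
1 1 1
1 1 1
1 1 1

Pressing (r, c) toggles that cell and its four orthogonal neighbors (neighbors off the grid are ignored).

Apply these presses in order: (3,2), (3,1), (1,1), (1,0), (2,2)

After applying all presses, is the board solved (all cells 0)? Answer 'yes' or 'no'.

Answer: no

Derivation:
After press 1 at (3,2):
1 0 1
1 1 1
1 1 0
1 0 0

After press 2 at (3,1):
1 0 1
1 1 1
1 0 0
0 1 1

After press 3 at (1,1):
1 1 1
0 0 0
1 1 0
0 1 1

After press 4 at (1,0):
0 1 1
1 1 0
0 1 0
0 1 1

After press 5 at (2,2):
0 1 1
1 1 1
0 0 1
0 1 0

Lights still on: 7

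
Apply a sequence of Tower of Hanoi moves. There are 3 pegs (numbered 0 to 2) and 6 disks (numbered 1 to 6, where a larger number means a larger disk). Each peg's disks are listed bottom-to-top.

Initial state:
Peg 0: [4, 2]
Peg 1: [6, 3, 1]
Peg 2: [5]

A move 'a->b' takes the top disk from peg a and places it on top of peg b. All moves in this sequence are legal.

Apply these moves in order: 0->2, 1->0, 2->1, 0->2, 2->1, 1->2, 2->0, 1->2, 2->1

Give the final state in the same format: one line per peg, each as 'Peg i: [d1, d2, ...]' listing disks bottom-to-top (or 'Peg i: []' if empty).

After move 1 (0->2):
Peg 0: [4]
Peg 1: [6, 3, 1]
Peg 2: [5, 2]

After move 2 (1->0):
Peg 0: [4, 1]
Peg 1: [6, 3]
Peg 2: [5, 2]

After move 3 (2->1):
Peg 0: [4, 1]
Peg 1: [6, 3, 2]
Peg 2: [5]

After move 4 (0->2):
Peg 0: [4]
Peg 1: [6, 3, 2]
Peg 2: [5, 1]

After move 5 (2->1):
Peg 0: [4]
Peg 1: [6, 3, 2, 1]
Peg 2: [5]

After move 6 (1->2):
Peg 0: [4]
Peg 1: [6, 3, 2]
Peg 2: [5, 1]

After move 7 (2->0):
Peg 0: [4, 1]
Peg 1: [6, 3, 2]
Peg 2: [5]

After move 8 (1->2):
Peg 0: [4, 1]
Peg 1: [6, 3]
Peg 2: [5, 2]

After move 9 (2->1):
Peg 0: [4, 1]
Peg 1: [6, 3, 2]
Peg 2: [5]

Answer: Peg 0: [4, 1]
Peg 1: [6, 3, 2]
Peg 2: [5]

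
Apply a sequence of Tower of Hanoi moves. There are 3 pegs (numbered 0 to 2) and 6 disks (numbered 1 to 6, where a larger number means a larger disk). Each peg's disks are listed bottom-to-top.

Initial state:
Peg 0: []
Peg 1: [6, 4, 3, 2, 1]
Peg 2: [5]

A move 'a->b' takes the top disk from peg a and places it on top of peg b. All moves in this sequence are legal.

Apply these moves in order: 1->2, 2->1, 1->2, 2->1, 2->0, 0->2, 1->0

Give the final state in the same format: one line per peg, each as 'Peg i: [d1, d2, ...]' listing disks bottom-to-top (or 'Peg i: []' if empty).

Answer: Peg 0: [1]
Peg 1: [6, 4, 3, 2]
Peg 2: [5]

Derivation:
After move 1 (1->2):
Peg 0: []
Peg 1: [6, 4, 3, 2]
Peg 2: [5, 1]

After move 2 (2->1):
Peg 0: []
Peg 1: [6, 4, 3, 2, 1]
Peg 2: [5]

After move 3 (1->2):
Peg 0: []
Peg 1: [6, 4, 3, 2]
Peg 2: [5, 1]

After move 4 (2->1):
Peg 0: []
Peg 1: [6, 4, 3, 2, 1]
Peg 2: [5]

After move 5 (2->0):
Peg 0: [5]
Peg 1: [6, 4, 3, 2, 1]
Peg 2: []

After move 6 (0->2):
Peg 0: []
Peg 1: [6, 4, 3, 2, 1]
Peg 2: [5]

After move 7 (1->0):
Peg 0: [1]
Peg 1: [6, 4, 3, 2]
Peg 2: [5]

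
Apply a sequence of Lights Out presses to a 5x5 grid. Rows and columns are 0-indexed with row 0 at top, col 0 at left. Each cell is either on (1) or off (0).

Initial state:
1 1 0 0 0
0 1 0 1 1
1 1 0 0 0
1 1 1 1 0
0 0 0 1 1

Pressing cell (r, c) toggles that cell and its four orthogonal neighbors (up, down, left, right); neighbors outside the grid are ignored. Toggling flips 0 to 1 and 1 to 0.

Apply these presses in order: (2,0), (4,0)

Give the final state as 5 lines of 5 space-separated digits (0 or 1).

Answer: 1 1 0 0 0
1 1 0 1 1
0 0 0 0 0
1 1 1 1 0
1 1 0 1 1

Derivation:
After press 1 at (2,0):
1 1 0 0 0
1 1 0 1 1
0 0 0 0 0
0 1 1 1 0
0 0 0 1 1

After press 2 at (4,0):
1 1 0 0 0
1 1 0 1 1
0 0 0 0 0
1 1 1 1 0
1 1 0 1 1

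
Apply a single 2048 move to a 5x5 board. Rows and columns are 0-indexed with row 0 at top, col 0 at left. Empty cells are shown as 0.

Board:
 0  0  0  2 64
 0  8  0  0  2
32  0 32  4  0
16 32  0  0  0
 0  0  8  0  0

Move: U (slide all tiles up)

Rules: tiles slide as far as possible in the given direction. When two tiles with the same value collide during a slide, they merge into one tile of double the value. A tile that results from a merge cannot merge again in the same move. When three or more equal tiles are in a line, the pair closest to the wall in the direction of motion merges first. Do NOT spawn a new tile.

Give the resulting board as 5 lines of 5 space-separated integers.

Answer: 32  8 32  2 64
16 32  8  4  2
 0  0  0  0  0
 0  0  0  0  0
 0  0  0  0  0

Derivation:
Slide up:
col 0: [0, 0, 32, 16, 0] -> [32, 16, 0, 0, 0]
col 1: [0, 8, 0, 32, 0] -> [8, 32, 0, 0, 0]
col 2: [0, 0, 32, 0, 8] -> [32, 8, 0, 0, 0]
col 3: [2, 0, 4, 0, 0] -> [2, 4, 0, 0, 0]
col 4: [64, 2, 0, 0, 0] -> [64, 2, 0, 0, 0]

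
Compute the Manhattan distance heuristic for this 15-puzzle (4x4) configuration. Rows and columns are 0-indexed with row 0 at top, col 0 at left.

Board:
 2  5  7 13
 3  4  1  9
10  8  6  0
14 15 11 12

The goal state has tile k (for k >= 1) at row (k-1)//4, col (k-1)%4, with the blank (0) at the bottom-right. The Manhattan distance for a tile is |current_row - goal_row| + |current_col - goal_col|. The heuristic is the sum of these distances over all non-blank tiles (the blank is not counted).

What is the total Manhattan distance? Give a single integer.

Tile 2: (0,0)->(0,1) = 1
Tile 5: (0,1)->(1,0) = 2
Tile 7: (0,2)->(1,2) = 1
Tile 13: (0,3)->(3,0) = 6
Tile 3: (1,0)->(0,2) = 3
Tile 4: (1,1)->(0,3) = 3
Tile 1: (1,2)->(0,0) = 3
Tile 9: (1,3)->(2,0) = 4
Tile 10: (2,0)->(2,1) = 1
Tile 8: (2,1)->(1,3) = 3
Tile 6: (2,2)->(1,1) = 2
Tile 14: (3,0)->(3,1) = 1
Tile 15: (3,1)->(3,2) = 1
Tile 11: (3,2)->(2,2) = 1
Tile 12: (3,3)->(2,3) = 1
Sum: 1 + 2 + 1 + 6 + 3 + 3 + 3 + 4 + 1 + 3 + 2 + 1 + 1 + 1 + 1 = 33

Answer: 33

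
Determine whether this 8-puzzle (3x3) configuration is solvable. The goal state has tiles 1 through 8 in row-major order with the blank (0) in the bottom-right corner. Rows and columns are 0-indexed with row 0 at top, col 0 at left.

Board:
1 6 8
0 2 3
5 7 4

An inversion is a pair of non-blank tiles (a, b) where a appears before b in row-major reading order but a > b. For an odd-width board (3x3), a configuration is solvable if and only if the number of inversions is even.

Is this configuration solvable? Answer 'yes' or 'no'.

Inversions (pairs i<j in row-major order where tile[i] > tile[j] > 0): 11
11 is odd, so the puzzle is not solvable.

Answer: no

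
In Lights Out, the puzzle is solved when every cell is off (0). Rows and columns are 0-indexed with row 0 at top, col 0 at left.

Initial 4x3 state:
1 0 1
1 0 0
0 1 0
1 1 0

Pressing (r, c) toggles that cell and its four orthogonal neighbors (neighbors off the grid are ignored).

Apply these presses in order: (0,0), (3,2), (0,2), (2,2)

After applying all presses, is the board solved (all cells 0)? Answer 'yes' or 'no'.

Answer: no

Derivation:
After press 1 at (0,0):
0 1 1
0 0 0
0 1 0
1 1 0

After press 2 at (3,2):
0 1 1
0 0 0
0 1 1
1 0 1

After press 3 at (0,2):
0 0 0
0 0 1
0 1 1
1 0 1

After press 4 at (2,2):
0 0 0
0 0 0
0 0 0
1 0 0

Lights still on: 1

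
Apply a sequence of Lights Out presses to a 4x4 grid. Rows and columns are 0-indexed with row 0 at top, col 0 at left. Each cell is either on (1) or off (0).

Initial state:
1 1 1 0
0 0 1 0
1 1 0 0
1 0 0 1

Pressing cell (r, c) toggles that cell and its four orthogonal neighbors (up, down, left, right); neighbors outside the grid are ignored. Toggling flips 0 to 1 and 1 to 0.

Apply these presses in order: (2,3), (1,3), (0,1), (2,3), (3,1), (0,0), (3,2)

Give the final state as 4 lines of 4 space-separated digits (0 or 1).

Answer: 1 1 0 1
1 1 0 1
1 0 1 1
0 0 0 0

Derivation:
After press 1 at (2,3):
1 1 1 0
0 0 1 1
1 1 1 1
1 0 0 0

After press 2 at (1,3):
1 1 1 1
0 0 0 0
1 1 1 0
1 0 0 0

After press 3 at (0,1):
0 0 0 1
0 1 0 0
1 1 1 0
1 0 0 0

After press 4 at (2,3):
0 0 0 1
0 1 0 1
1 1 0 1
1 0 0 1

After press 5 at (3,1):
0 0 0 1
0 1 0 1
1 0 0 1
0 1 1 1

After press 6 at (0,0):
1 1 0 1
1 1 0 1
1 0 0 1
0 1 1 1

After press 7 at (3,2):
1 1 0 1
1 1 0 1
1 0 1 1
0 0 0 0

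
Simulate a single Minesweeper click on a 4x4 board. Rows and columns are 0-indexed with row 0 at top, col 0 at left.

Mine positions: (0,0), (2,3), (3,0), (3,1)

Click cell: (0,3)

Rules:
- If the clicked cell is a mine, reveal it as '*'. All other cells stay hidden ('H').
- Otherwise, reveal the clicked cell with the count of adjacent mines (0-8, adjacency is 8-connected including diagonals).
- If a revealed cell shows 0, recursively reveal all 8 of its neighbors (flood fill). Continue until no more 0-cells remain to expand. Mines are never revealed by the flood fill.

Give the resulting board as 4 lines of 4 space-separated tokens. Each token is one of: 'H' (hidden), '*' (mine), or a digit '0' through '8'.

H 1 0 0
H 1 1 1
H H H H
H H H H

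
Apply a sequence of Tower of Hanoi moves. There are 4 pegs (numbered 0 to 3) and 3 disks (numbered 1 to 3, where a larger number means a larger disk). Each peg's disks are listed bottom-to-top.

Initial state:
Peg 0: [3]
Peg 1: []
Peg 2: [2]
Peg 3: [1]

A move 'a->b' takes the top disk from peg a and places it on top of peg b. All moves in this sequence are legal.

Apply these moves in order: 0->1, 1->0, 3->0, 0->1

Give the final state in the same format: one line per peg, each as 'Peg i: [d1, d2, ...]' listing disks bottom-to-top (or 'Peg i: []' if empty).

After move 1 (0->1):
Peg 0: []
Peg 1: [3]
Peg 2: [2]
Peg 3: [1]

After move 2 (1->0):
Peg 0: [3]
Peg 1: []
Peg 2: [2]
Peg 3: [1]

After move 3 (3->0):
Peg 0: [3, 1]
Peg 1: []
Peg 2: [2]
Peg 3: []

After move 4 (0->1):
Peg 0: [3]
Peg 1: [1]
Peg 2: [2]
Peg 3: []

Answer: Peg 0: [3]
Peg 1: [1]
Peg 2: [2]
Peg 3: []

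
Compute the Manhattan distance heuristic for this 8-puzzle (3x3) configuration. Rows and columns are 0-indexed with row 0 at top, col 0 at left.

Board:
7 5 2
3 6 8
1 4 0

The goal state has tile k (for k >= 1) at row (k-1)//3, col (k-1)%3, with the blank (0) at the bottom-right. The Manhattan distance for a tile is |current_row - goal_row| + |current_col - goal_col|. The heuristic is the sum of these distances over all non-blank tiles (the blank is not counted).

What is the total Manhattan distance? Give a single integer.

Answer: 14

Derivation:
Tile 7: (0,0)->(2,0) = 2
Tile 5: (0,1)->(1,1) = 1
Tile 2: (0,2)->(0,1) = 1
Tile 3: (1,0)->(0,2) = 3
Tile 6: (1,1)->(1,2) = 1
Tile 8: (1,2)->(2,1) = 2
Tile 1: (2,0)->(0,0) = 2
Tile 4: (2,1)->(1,0) = 2
Sum: 2 + 1 + 1 + 3 + 1 + 2 + 2 + 2 = 14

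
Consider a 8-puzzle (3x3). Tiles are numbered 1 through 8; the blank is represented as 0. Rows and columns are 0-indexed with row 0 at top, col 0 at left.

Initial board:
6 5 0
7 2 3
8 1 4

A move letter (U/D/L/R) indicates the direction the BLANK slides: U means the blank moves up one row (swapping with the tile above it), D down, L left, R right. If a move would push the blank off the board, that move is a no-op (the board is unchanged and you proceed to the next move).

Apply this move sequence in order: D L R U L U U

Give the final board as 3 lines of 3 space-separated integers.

After move 1 (D):
6 5 3
7 2 0
8 1 4

After move 2 (L):
6 5 3
7 0 2
8 1 4

After move 3 (R):
6 5 3
7 2 0
8 1 4

After move 4 (U):
6 5 0
7 2 3
8 1 4

After move 5 (L):
6 0 5
7 2 3
8 1 4

After move 6 (U):
6 0 5
7 2 3
8 1 4

After move 7 (U):
6 0 5
7 2 3
8 1 4

Answer: 6 0 5
7 2 3
8 1 4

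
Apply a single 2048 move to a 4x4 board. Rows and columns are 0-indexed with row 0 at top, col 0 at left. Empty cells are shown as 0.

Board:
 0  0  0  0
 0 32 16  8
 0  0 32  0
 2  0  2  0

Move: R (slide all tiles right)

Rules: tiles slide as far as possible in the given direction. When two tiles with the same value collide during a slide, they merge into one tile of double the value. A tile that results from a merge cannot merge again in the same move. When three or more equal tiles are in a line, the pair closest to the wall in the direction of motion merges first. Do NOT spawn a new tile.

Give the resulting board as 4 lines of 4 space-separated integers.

Answer:  0  0  0  0
 0 32 16  8
 0  0  0 32
 0  0  0  4

Derivation:
Slide right:
row 0: [0, 0, 0, 0] -> [0, 0, 0, 0]
row 1: [0, 32, 16, 8] -> [0, 32, 16, 8]
row 2: [0, 0, 32, 0] -> [0, 0, 0, 32]
row 3: [2, 0, 2, 0] -> [0, 0, 0, 4]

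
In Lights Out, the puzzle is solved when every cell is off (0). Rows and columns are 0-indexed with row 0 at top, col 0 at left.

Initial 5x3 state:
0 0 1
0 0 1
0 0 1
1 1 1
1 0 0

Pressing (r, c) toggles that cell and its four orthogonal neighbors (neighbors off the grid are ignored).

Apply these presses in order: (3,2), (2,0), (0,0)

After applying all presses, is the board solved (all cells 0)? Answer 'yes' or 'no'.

After press 1 at (3,2):
0 0 1
0 0 1
0 0 0
1 0 0
1 0 1

After press 2 at (2,0):
0 0 1
1 0 1
1 1 0
0 0 0
1 0 1

After press 3 at (0,0):
1 1 1
0 0 1
1 1 0
0 0 0
1 0 1

Lights still on: 8

Answer: no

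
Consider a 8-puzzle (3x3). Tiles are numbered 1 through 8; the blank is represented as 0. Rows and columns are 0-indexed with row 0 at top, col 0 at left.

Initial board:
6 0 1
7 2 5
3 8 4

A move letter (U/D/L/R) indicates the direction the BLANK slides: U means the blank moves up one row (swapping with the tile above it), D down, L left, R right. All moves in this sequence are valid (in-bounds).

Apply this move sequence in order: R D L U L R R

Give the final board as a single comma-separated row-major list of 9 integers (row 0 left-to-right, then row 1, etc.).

Answer: 6, 5, 0, 7, 1, 2, 3, 8, 4

Derivation:
After move 1 (R):
6 1 0
7 2 5
3 8 4

After move 2 (D):
6 1 5
7 2 0
3 8 4

After move 3 (L):
6 1 5
7 0 2
3 8 4

After move 4 (U):
6 0 5
7 1 2
3 8 4

After move 5 (L):
0 6 5
7 1 2
3 8 4

After move 6 (R):
6 0 5
7 1 2
3 8 4

After move 7 (R):
6 5 0
7 1 2
3 8 4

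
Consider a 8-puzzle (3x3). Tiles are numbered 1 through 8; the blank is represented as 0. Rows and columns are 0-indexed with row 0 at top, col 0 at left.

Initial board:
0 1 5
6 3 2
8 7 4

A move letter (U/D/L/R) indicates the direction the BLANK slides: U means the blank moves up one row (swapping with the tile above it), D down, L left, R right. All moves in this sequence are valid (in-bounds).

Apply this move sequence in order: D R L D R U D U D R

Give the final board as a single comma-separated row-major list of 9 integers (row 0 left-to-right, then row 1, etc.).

After move 1 (D):
6 1 5
0 3 2
8 7 4

After move 2 (R):
6 1 5
3 0 2
8 7 4

After move 3 (L):
6 1 5
0 3 2
8 7 4

After move 4 (D):
6 1 5
8 3 2
0 7 4

After move 5 (R):
6 1 5
8 3 2
7 0 4

After move 6 (U):
6 1 5
8 0 2
7 3 4

After move 7 (D):
6 1 5
8 3 2
7 0 4

After move 8 (U):
6 1 5
8 0 2
7 3 4

After move 9 (D):
6 1 5
8 3 2
7 0 4

After move 10 (R):
6 1 5
8 3 2
7 4 0

Answer: 6, 1, 5, 8, 3, 2, 7, 4, 0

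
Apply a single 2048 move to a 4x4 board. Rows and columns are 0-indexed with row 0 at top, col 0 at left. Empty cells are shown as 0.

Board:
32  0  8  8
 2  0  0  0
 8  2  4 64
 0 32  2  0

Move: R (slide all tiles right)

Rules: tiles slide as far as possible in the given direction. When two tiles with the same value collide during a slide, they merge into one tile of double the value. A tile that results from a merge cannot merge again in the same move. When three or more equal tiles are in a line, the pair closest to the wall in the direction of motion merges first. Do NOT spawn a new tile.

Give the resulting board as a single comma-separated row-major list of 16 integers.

Slide right:
row 0: [32, 0, 8, 8] -> [0, 0, 32, 16]
row 1: [2, 0, 0, 0] -> [0, 0, 0, 2]
row 2: [8, 2, 4, 64] -> [8, 2, 4, 64]
row 3: [0, 32, 2, 0] -> [0, 0, 32, 2]

Answer: 0, 0, 32, 16, 0, 0, 0, 2, 8, 2, 4, 64, 0, 0, 32, 2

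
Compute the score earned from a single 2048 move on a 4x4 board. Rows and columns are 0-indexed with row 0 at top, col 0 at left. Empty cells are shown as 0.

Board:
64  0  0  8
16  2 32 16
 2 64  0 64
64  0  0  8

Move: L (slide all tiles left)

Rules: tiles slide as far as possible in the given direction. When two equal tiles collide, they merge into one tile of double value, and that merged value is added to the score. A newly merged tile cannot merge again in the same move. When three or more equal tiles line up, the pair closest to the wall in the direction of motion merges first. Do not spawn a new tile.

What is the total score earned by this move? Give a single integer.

Slide left:
row 0: [64, 0, 0, 8] -> [64, 8, 0, 0]  score +0 (running 0)
row 1: [16, 2, 32, 16] -> [16, 2, 32, 16]  score +0 (running 0)
row 2: [2, 64, 0, 64] -> [2, 128, 0, 0]  score +128 (running 128)
row 3: [64, 0, 0, 8] -> [64, 8, 0, 0]  score +0 (running 128)
Board after move:
 64   8   0   0
 16   2  32  16
  2 128   0   0
 64   8   0   0

Answer: 128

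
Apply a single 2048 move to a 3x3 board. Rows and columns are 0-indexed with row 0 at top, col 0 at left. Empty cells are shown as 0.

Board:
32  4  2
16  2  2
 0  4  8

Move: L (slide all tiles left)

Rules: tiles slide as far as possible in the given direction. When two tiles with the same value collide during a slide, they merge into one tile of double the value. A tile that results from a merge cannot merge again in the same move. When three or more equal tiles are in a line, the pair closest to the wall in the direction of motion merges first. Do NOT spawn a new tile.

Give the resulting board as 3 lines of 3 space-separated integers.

Slide left:
row 0: [32, 4, 2] -> [32, 4, 2]
row 1: [16, 2, 2] -> [16, 4, 0]
row 2: [0, 4, 8] -> [4, 8, 0]

Answer: 32  4  2
16  4  0
 4  8  0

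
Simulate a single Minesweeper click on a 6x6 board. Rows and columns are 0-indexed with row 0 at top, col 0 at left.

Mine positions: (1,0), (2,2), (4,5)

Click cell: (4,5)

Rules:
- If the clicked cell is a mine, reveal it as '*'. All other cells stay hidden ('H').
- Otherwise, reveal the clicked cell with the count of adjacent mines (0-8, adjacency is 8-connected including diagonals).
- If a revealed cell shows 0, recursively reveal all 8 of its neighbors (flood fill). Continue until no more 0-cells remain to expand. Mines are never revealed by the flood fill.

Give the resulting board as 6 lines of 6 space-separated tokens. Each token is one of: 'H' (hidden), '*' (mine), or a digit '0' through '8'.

H H H H H H
H H H H H H
H H H H H H
H H H H H H
H H H H H *
H H H H H H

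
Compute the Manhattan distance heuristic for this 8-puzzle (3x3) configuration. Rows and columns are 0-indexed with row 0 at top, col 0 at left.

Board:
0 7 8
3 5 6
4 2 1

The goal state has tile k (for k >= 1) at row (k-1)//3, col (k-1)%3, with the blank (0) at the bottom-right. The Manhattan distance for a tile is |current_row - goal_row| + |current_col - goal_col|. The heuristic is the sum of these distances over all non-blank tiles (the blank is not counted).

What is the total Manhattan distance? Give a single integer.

Answer: 16

Derivation:
Tile 7: (0,1)->(2,0) = 3
Tile 8: (0,2)->(2,1) = 3
Tile 3: (1,0)->(0,2) = 3
Tile 5: (1,1)->(1,1) = 0
Tile 6: (1,2)->(1,2) = 0
Tile 4: (2,0)->(1,0) = 1
Tile 2: (2,1)->(0,1) = 2
Tile 1: (2,2)->(0,0) = 4
Sum: 3 + 3 + 3 + 0 + 0 + 1 + 2 + 4 = 16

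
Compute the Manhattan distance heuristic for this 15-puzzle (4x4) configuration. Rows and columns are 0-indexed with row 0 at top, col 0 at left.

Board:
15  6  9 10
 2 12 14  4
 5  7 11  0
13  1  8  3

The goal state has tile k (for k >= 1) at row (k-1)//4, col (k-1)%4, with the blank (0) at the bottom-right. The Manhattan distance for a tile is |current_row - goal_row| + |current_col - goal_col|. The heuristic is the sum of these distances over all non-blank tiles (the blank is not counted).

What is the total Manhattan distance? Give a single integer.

Tile 15: (0,0)->(3,2) = 5
Tile 6: (0,1)->(1,1) = 1
Tile 9: (0,2)->(2,0) = 4
Tile 10: (0,3)->(2,1) = 4
Tile 2: (1,0)->(0,1) = 2
Tile 12: (1,1)->(2,3) = 3
Tile 14: (1,2)->(3,1) = 3
Tile 4: (1,3)->(0,3) = 1
Tile 5: (2,0)->(1,0) = 1
Tile 7: (2,1)->(1,2) = 2
Tile 11: (2,2)->(2,2) = 0
Tile 13: (3,0)->(3,0) = 0
Tile 1: (3,1)->(0,0) = 4
Tile 8: (3,2)->(1,3) = 3
Tile 3: (3,3)->(0,2) = 4
Sum: 5 + 1 + 4 + 4 + 2 + 3 + 3 + 1 + 1 + 2 + 0 + 0 + 4 + 3 + 4 = 37

Answer: 37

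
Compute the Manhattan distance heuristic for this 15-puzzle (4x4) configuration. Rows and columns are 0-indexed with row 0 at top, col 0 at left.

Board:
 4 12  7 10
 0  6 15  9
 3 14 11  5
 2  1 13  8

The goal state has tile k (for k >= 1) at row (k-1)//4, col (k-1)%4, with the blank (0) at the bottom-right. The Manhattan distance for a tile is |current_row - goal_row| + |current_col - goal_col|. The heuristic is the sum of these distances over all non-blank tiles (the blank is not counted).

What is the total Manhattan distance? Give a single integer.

Answer: 39

Derivation:
Tile 4: (0,0)->(0,3) = 3
Tile 12: (0,1)->(2,3) = 4
Tile 7: (0,2)->(1,2) = 1
Tile 10: (0,3)->(2,1) = 4
Tile 6: (1,1)->(1,1) = 0
Tile 15: (1,2)->(3,2) = 2
Tile 9: (1,3)->(2,0) = 4
Tile 3: (2,0)->(0,2) = 4
Tile 14: (2,1)->(3,1) = 1
Tile 11: (2,2)->(2,2) = 0
Tile 5: (2,3)->(1,0) = 4
Tile 2: (3,0)->(0,1) = 4
Tile 1: (3,1)->(0,0) = 4
Tile 13: (3,2)->(3,0) = 2
Tile 8: (3,3)->(1,3) = 2
Sum: 3 + 4 + 1 + 4 + 0 + 2 + 4 + 4 + 1 + 0 + 4 + 4 + 4 + 2 + 2 = 39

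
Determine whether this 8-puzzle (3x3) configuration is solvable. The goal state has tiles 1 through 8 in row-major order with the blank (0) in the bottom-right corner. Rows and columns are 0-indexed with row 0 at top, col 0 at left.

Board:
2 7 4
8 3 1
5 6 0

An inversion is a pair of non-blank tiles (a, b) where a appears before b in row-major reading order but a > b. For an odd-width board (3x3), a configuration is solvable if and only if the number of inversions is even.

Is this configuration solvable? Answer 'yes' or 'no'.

Inversions (pairs i<j in row-major order where tile[i] > tile[j] > 0): 13
13 is odd, so the puzzle is not solvable.

Answer: no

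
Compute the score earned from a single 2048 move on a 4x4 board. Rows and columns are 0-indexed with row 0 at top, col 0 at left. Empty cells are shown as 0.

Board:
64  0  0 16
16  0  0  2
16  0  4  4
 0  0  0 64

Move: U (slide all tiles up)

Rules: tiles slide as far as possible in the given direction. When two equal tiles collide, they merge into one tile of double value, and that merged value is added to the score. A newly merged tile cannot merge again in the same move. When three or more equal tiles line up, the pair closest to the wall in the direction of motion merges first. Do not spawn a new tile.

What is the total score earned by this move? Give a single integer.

Slide up:
col 0: [64, 16, 16, 0] -> [64, 32, 0, 0]  score +32 (running 32)
col 1: [0, 0, 0, 0] -> [0, 0, 0, 0]  score +0 (running 32)
col 2: [0, 0, 4, 0] -> [4, 0, 0, 0]  score +0 (running 32)
col 3: [16, 2, 4, 64] -> [16, 2, 4, 64]  score +0 (running 32)
Board after move:
64  0  4 16
32  0  0  2
 0  0  0  4
 0  0  0 64

Answer: 32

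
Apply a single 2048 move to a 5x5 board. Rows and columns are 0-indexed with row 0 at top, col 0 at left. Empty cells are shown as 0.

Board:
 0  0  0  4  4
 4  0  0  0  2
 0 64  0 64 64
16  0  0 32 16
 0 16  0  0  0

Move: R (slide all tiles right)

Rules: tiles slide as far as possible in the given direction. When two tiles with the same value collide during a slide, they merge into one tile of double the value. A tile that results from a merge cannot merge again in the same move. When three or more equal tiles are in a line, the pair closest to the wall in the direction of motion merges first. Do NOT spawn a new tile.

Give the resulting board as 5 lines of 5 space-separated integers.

Slide right:
row 0: [0, 0, 0, 4, 4] -> [0, 0, 0, 0, 8]
row 1: [4, 0, 0, 0, 2] -> [0, 0, 0, 4, 2]
row 2: [0, 64, 0, 64, 64] -> [0, 0, 0, 64, 128]
row 3: [16, 0, 0, 32, 16] -> [0, 0, 16, 32, 16]
row 4: [0, 16, 0, 0, 0] -> [0, 0, 0, 0, 16]

Answer:   0   0   0   0   8
  0   0   0   4   2
  0   0   0  64 128
  0   0  16  32  16
  0   0   0   0  16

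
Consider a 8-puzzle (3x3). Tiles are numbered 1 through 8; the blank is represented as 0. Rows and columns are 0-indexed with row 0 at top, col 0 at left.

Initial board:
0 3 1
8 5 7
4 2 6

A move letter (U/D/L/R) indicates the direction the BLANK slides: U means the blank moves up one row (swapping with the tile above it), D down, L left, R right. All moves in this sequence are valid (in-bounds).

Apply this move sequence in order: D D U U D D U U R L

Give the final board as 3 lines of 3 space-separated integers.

Answer: 0 3 1
8 5 7
4 2 6

Derivation:
After move 1 (D):
8 3 1
0 5 7
4 2 6

After move 2 (D):
8 3 1
4 5 7
0 2 6

After move 3 (U):
8 3 1
0 5 7
4 2 6

After move 4 (U):
0 3 1
8 5 7
4 2 6

After move 5 (D):
8 3 1
0 5 7
4 2 6

After move 6 (D):
8 3 1
4 5 7
0 2 6

After move 7 (U):
8 3 1
0 5 7
4 2 6

After move 8 (U):
0 3 1
8 5 7
4 2 6

After move 9 (R):
3 0 1
8 5 7
4 2 6

After move 10 (L):
0 3 1
8 5 7
4 2 6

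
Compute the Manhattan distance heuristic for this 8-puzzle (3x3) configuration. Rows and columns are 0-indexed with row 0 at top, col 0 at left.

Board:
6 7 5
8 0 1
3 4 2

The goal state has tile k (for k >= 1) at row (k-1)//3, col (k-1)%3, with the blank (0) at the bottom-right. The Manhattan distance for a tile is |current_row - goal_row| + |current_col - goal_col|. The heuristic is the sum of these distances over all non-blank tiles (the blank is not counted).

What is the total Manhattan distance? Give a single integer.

Tile 6: (0,0)->(1,2) = 3
Tile 7: (0,1)->(2,0) = 3
Tile 5: (0,2)->(1,1) = 2
Tile 8: (1,0)->(2,1) = 2
Tile 1: (1,2)->(0,0) = 3
Tile 3: (2,0)->(0,2) = 4
Tile 4: (2,1)->(1,0) = 2
Tile 2: (2,2)->(0,1) = 3
Sum: 3 + 3 + 2 + 2 + 3 + 4 + 2 + 3 = 22

Answer: 22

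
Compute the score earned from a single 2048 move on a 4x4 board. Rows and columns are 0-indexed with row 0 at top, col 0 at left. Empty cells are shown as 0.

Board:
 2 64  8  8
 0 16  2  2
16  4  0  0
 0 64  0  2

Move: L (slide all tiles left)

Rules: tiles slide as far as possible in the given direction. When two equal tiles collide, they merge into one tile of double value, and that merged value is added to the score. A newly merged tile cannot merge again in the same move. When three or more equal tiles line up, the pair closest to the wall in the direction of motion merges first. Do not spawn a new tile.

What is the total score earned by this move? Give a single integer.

Answer: 20

Derivation:
Slide left:
row 0: [2, 64, 8, 8] -> [2, 64, 16, 0]  score +16 (running 16)
row 1: [0, 16, 2, 2] -> [16, 4, 0, 0]  score +4 (running 20)
row 2: [16, 4, 0, 0] -> [16, 4, 0, 0]  score +0 (running 20)
row 3: [0, 64, 0, 2] -> [64, 2, 0, 0]  score +0 (running 20)
Board after move:
 2 64 16  0
16  4  0  0
16  4  0  0
64  2  0  0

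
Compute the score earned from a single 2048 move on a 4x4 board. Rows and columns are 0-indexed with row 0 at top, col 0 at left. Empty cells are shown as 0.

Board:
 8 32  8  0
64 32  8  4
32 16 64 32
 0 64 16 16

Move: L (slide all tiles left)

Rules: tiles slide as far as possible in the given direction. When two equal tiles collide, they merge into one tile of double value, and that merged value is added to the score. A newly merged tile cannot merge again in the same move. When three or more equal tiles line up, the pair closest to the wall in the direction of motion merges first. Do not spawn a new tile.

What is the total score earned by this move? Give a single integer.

Answer: 32

Derivation:
Slide left:
row 0: [8, 32, 8, 0] -> [8, 32, 8, 0]  score +0 (running 0)
row 1: [64, 32, 8, 4] -> [64, 32, 8, 4]  score +0 (running 0)
row 2: [32, 16, 64, 32] -> [32, 16, 64, 32]  score +0 (running 0)
row 3: [0, 64, 16, 16] -> [64, 32, 0, 0]  score +32 (running 32)
Board after move:
 8 32  8  0
64 32  8  4
32 16 64 32
64 32  0  0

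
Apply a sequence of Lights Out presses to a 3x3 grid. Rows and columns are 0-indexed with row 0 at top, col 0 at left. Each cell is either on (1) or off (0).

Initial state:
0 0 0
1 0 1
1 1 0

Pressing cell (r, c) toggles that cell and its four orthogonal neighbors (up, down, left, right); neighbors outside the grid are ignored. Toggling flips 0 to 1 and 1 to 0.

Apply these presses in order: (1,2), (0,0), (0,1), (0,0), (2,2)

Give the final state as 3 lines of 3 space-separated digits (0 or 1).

After press 1 at (1,2):
0 0 1
1 1 0
1 1 1

After press 2 at (0,0):
1 1 1
0 1 0
1 1 1

After press 3 at (0,1):
0 0 0
0 0 0
1 1 1

After press 4 at (0,0):
1 1 0
1 0 0
1 1 1

After press 5 at (2,2):
1 1 0
1 0 1
1 0 0

Answer: 1 1 0
1 0 1
1 0 0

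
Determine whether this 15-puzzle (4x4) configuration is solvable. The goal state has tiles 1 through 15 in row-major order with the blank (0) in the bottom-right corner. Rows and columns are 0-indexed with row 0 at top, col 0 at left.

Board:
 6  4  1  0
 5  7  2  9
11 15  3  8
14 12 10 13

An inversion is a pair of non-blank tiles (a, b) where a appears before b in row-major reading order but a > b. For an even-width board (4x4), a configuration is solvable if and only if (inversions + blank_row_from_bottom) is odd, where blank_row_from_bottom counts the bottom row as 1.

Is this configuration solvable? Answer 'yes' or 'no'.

Answer: yes

Derivation:
Inversions: 27
Blank is in row 0 (0-indexed from top), which is row 4 counting from the bottom (bottom = 1).
27 + 4 = 31, which is odd, so the puzzle is solvable.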